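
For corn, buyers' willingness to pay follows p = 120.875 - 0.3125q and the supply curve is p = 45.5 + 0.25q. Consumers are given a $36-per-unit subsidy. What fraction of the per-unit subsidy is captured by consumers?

Consumer share = 5/9

Pre-subsidy: 120.875 - 0.3125q = 45.5 + 0.25q gives q* = 134 and p* = 79.
With the rebate, buyers effectively pay pb = ps − 36, where ps is the price sellers receive.
On the curves, pb = 120.875 - 0.3125q and ps = 45.5 + 0.25q; the wedge ps − pb = 36 gives 45.5 + 0.25q − (120.875 - 0.3125q) = 36, so q' = 198.
Then pb = 120.875 − 0.3125·198 = 59 and ps = 45.5 + 0.25·198 = 95.
Buyers' price falls by p* − pb = 79 − 59 = 20; sellers' price rises by ps − p* = 95 − 79 = 16.
So consumers capture 20/36 = 5/9 of each unit of subsidy.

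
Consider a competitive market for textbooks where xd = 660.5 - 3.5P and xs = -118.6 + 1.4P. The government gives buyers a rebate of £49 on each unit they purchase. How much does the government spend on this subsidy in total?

Pre-subsidy: 660.5 - 3.5P = -118.6 + 1.4P gives P* = 159, x* = 104.
With the rebate, buyers effectively pay Pb = Ps − 49, where Ps is the price sellers receive.
Demand in terms of Ps becomes xd = 660.5 − 3.5(Ps − 49) = 832 - 3.5Ps. Setting this equal to supply: 832 - 3.5Ps = -118.6 + 1.4Ps, so Ps = 194.
Buyers pay Pb = 194 − 49 = 145; x' = -118.6 + 1.4·194 = 153.
Government outlay = subsidy × quantity = 49 × 153 = 7497.

Government cost = £7497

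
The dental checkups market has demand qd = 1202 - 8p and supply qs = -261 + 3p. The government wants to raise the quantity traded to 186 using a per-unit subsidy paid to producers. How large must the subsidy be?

Required subsidy s = 22 per unit

At q = 186, invert demand for the buyer price: pb = (1202 − 186)/8 = 127; invert supply for the seller price: ps = (186 − (-261))/3 = 149.
The subsidy must fill the gap: s = ps − pb = 149 − 127 = 22.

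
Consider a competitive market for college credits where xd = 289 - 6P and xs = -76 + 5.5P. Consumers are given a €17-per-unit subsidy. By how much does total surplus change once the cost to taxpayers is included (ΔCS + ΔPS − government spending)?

Pre-subsidy: 289 - 6P = -76 + 5.5P gives P* = 730/23, x* = 2267/23.
With the rebate, buyers effectively pay Pb = Ps − 17, where Ps is the price sellers receive.
Demand in terms of Ps becomes xd = 289 − 6(Ps − 17) = 391 - 6Ps. Setting this equal to supply: 391 - 6Ps = -76 + 5.5Ps, so Ps = 934/23.
Buyers pay Pb = 934/23 − 17 = 543/23; x' = -76 + 5.5·(934/23) = 3389/23.
ΔCS = ½(2267/23 + 3389/23)(730/23 − 543/23) = 528836/529; ΔPS = ½(2267/23 + 3389/23)(934/23 − 730/23) = 576912/529.
Government spending = 17 × 3389/23 = 57613/23.
Net change = 528836/529 + 576912/529 − 57613/23 = -9537/23. The loss equals the DWL triangle ½·17·1122/23.

Net change in total surplus = -9537/23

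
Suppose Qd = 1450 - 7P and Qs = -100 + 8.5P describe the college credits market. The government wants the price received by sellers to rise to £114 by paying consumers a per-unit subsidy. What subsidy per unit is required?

Required subsidy s = £31 per unit

At a seller price of 114, quantity supplied is -100 + 8.5·114 = 869.
Buyers absorb 869 only when they pay Pb with 1450 − 7·Pb = 869, i.e. Pb = 83.
s = Ps − Pb = 114 − 83 = 31.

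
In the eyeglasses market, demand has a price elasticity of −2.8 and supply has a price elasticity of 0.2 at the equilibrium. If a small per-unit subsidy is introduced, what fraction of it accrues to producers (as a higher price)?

Producer share = 14/15

For a small subsidy around the equilibrium, the benefit split depends on the relative slopes, which at a point are proportional to the elasticities.
Buyer share = εs/(εs + |εd|) = 0.2/(0.2 + 2.8) = 1/15; seller share = |εd|/(εs + |εd|) = 14/15.
So producers capture 14/15 of the subsidy.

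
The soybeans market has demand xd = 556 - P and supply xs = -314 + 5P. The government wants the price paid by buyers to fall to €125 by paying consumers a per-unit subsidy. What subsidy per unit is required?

Required subsidy s = €24 per unit

At a buyer price of 125, quantity demanded is 556 − 1·125 = 431.
Sellers supply 431 only when they receive Ps with -314 + 5·Ps = 431, i.e. Ps = 149.
s = Ps − Pb = 149 − 125 = 24.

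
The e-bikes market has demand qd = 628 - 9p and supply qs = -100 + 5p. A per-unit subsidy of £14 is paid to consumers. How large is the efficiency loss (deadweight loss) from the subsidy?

Pre-subsidy: 628 - 9p = -100 + 5p gives p* = 52, q* = 160.
With the rebate, buyers effectively pay pb = ps − 14, where ps is the price sellers receive.
Demand in terms of ps becomes qd = 628 − 9(ps − 14) = 754 - 9ps. Setting this equal to supply: 754 - 9ps = -100 + 5ps, so ps = 61.
Buyers pay pb = 61 − 14 = 47; q' = -100 + 5·61 = 205.
The subsidy expands output by 205 − 160 = 45 past the efficient level; on those units the gap between marginal cost and willingness to pay runs from 0 up to 14.
DWL = ½ × 14 × 45 = 315.

Deadweight loss = £315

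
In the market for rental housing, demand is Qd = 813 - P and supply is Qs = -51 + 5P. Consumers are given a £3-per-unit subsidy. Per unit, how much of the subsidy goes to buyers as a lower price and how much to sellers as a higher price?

Buyers gain £2.5 per unit; sellers gain £0.5 per unit

Pre-subsidy: 813 - P = -51 + 5P gives P* = 144, Q* = 669.
With the rebate, buyers effectively pay Pb = Ps − 3, where Ps is the price sellers receive.
Demand in terms of Ps becomes Qd = 813 − 1(Ps − 3) = 816 - Ps. Setting this equal to supply: 816 - Ps = -51 + 5Ps, so Ps = 144.5.
Buyers pay Pb = 144.5 − 3 = 141.5; Q' = -51 + 5·144.5 = 671.5.
Buyers' price falls by P* − Pb = 144 − 141.5 = 2.5; sellers' price rises by Ps − P* = 144.5 − 144 = 0.5.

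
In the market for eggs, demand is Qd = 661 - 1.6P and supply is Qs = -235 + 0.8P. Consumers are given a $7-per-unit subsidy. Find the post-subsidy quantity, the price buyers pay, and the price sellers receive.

Pre-subsidy: 661 - 1.6P = -235 + 0.8P gives P* = 1120/3, Q* = 191/3.
With the rebate, buyers effectively pay Pb = Ps − 7, where Ps is the price sellers receive.
Demand in terms of Ps becomes Qd = 661 − 1.6(Ps − 7) = 672.2 - 1.6Ps. Setting this equal to supply: 672.2 - 1.6Ps = -235 + 0.8Ps, so Ps = 378.
Buyers pay Pb = 378 − 7 = 371; Q' = -235 + 0.8·378 = 67.4.

Q' = 67.4; buyers pay $371; sellers receive $378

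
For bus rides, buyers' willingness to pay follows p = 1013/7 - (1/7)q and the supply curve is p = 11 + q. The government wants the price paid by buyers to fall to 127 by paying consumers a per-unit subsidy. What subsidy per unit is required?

At a buyer price of 127, quantity demanded is 1013 − 7·127 = 124.
Sellers supply 124 only when they receive ps = 11 + 1·124 = 135.
s = ps − pb = 135 − 127 = 8.

Required subsidy s = 8 per unit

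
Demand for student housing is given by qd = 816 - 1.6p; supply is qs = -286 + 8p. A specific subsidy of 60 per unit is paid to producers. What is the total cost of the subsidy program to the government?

Pre-subsidy: 816 - 1.6p = -286 + 8p gives p* = 2755/24, q* = 1897/3.
With the subsidy, sellers receive ps = pb + 60 for each unit, where pb is the price buyers pay.
Supply in terms of pb becomes qs = -286 + 8(pb + 60) = 194 + 8pb. Setting this equal to demand: 816 - 1.6pb = 194 + 8pb, so pb = 1555/24.
Sellers receive ps = 1555/24 + 60 = 2995/24; q' = 816 − 1.6·(1555/24) = 2137/3.
Government outlay = subsidy × quantity = 60 × 2137/3 = 42740.

Government cost = 42740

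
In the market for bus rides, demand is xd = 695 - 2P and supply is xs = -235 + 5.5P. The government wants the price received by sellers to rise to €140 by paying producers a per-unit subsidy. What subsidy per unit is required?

Required subsidy s = €60 per unit

At a seller price of 140, quantity supplied is -235 + 5.5·140 = 535.
Buyers absorb 535 only when they pay Pb with 695 − 2·Pb = 535, i.e. Pb = 80.
s = Ps − Pb = 140 − 80 = 60.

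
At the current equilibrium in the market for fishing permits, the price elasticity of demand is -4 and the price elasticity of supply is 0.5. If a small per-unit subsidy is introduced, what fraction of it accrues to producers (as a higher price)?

Producer share = 8/9

For a small subsidy around the equilibrium, the benefit split depends on the relative slopes, which at a point are proportional to the elasticities.
Buyer share = εs/(εs + |εd|) = 0.5/(0.5 + 4) = 1/9; seller share = |εd|/(εs + |εd|) = 8/9.
So producers capture 8/9 of the subsidy.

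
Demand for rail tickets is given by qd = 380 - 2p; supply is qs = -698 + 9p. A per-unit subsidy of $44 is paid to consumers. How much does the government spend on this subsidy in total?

Pre-subsidy: 380 - 2p = -698 + 9p gives p* = 98, q* = 184.
With the rebate, buyers effectively pay pb = ps − 44, where ps is the price sellers receive.
Demand in terms of ps becomes qd = 380 − 2(ps − 44) = 468 - 2ps. Setting this equal to supply: 468 - 2ps = -698 + 9ps, so ps = 106.
Buyers pay pb = 106 − 44 = 62; q' = -698 + 9·106 = 256.
Government outlay = subsidy × quantity = 44 × 256 = 11264.

Government cost = $11264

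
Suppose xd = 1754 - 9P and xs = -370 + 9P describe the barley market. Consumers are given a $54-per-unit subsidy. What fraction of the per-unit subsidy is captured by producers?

Pre-subsidy: 1754 - 9P = -370 + 9P gives P* = 118, x* = 692.
With the rebate, buyers effectively pay Pb = Ps − 54, where Ps is the price sellers receive.
Demand in terms of Ps becomes xd = 1754 − 9(Ps − 54) = 2240 - 9Ps. Setting this equal to supply: 2240 - 9Ps = -370 + 9Ps, so Ps = 145.
Buyers pay Pb = 145 − 54 = 91; x' = -370 + 9·145 = 935.
Buyers' price falls by P* − Pb = 118 − 91 = 27; sellers' price rises by Ps − P* = 145 − 118 = 27.
So producers capture 27/54 = 0.5 of each unit of subsidy.

Producer share = 0.5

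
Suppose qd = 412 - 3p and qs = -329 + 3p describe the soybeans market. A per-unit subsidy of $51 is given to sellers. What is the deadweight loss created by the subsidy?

Pre-subsidy: 412 - 3p = -329 + 3p gives p* = 123.5, q* = 41.5.
With the subsidy, sellers receive ps = pb + 51 for each unit, where pb is the price buyers pay.
Supply in terms of pb becomes qs = -329 + 3(pb + 51) = -176 + 3pb. Setting this equal to demand: 412 - 3pb = -176 + 3pb, so pb = 98.
Sellers receive ps = 98 + 51 = 149; q' = 412 − 3·98 = 118.
The subsidy expands output by 118 − 41.5 = 76.5 past the efficient level; on those units the gap between marginal cost and willingness to pay runs from 0 up to 51.
DWL = ½ × 51 × 76.5 = 1950.75.

Deadweight loss = $1950.75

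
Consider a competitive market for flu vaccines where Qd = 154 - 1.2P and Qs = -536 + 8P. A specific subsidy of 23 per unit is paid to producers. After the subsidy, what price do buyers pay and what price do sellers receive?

Pre-subsidy: 154 - 1.2P = -536 + 8P gives P* = 75, Q* = 64.
With the subsidy, sellers receive Ps = Pb + 23 for each unit, where Pb is the price buyers pay.
Supply in terms of Pb becomes Qs = -536 + 8(Pb + 23) = -352 + 8Pb. Setting this equal to demand: 154 - 1.2Pb = -352 + 8Pb, so Pb = 55.
Sellers receive Ps = 55 + 23 = 78; Q' = 154 − 1.2·55 = 88.

Buyers pay 55; sellers receive 78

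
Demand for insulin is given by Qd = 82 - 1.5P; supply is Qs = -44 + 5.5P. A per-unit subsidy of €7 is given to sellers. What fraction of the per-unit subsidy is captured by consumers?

Pre-subsidy: 82 - 1.5P = -44 + 5.5P gives P* = 18, Q* = 55.
With the subsidy, sellers receive Ps = Pb + 7 for each unit, where Pb is the price buyers pay.
Supply in terms of Pb becomes Qs = -44 + 5.5(Pb + 7) = -5.5 + 5.5Pb. Setting this equal to demand: 82 - 1.5Pb = -5.5 + 5.5Pb, so Pb = 12.5.
Sellers receive Ps = 12.5 + 7 = 19.5; Q' = 82 − 1.5·12.5 = 63.25.
Buyers' price falls by P* − Pb = 18 − 12.5 = 5.5; sellers' price rises by Ps − P* = 19.5 − 18 = 1.5.
So consumers capture 5.5/7 = 11/14 of each unit of subsidy.

Consumer share = 11/14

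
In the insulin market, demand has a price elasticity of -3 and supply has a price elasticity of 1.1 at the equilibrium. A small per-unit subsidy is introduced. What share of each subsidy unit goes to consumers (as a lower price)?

Consumer share = 11/41

For a small subsidy around the equilibrium, the benefit split depends on the relative slopes, which at a point are proportional to the elasticities.
Buyer share = εs/(εs + |εd|) = 1.1/(1.1 + 3) = 11/41; seller share = |εd|/(εs + |εd|) = 30/41.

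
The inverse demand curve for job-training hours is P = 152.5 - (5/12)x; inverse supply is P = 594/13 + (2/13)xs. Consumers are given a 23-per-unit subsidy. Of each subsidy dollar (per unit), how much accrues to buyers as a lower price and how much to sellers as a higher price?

Buyers gain 1495/89 per unit; sellers gain 552/89 per unit

Pre-subsidy: 152.5 - (5/12)x = 594/13 + (2/13)x gives x* = 16662/89 and P* = 6630/89.
With the rebate, buyers effectively pay Pb = Ps − 23, where Ps is the price sellers receive.
On the curves, Pb = 152.5 - (5/12)x and Ps = 594/13 + (2/13)x; the wedge Ps − Pb = 23 gives 594/13 + (2/13)x − (152.5 - (5/12)x) = 23, so x' = 20250/89.
Then Pb = 152.5 − (5/12)·(20250/89) = 5135/89 and Ps = 594/13 + (2/13)·(20250/89) = 7182/89.
Buyers' price falls by P* − Pb = 6630/89 − 5135/89 = 1495/89; sellers' price rises by Ps − P* = 7182/89 − 6630/89 = 552/89.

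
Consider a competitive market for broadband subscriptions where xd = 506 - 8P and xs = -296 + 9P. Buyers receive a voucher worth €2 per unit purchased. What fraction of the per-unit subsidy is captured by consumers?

Consumer share = 9/17

Pre-subsidy: 506 - 8P = -296 + 9P gives P* = 802/17, x* = 2186/17.
With the rebate, buyers effectively pay Pb = Ps − 2, where Ps is the price sellers receive.
Demand in terms of Ps becomes xd = 506 − 8(Ps − 2) = 522 - 8Ps. Setting this equal to supply: 522 - 8Ps = -296 + 9Ps, so Ps = 818/17.
Buyers pay Pb = 818/17 − 2 = 784/17; x' = -296 + 9·(818/17) = 2330/17.
Buyers' price falls by P* − Pb = 802/17 − 784/17 = 18/17; sellers' price rises by Ps − P* = 818/17 − 802/17 = 16/17.
So consumers capture (18/17)/2 = 9/17 of each unit of subsidy.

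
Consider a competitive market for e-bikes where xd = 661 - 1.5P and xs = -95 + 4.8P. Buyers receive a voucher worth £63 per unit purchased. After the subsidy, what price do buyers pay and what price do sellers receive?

Buyers pay £72; sellers receive £135

Pre-subsidy: 661 - 1.5P = -95 + 4.8P gives P* = 120, x* = 481.
With the rebate, buyers effectively pay Pb = Ps − 63, where Ps is the price sellers receive.
Demand in terms of Ps becomes xd = 661 − 1.5(Ps − 63) = 755.5 - 1.5Ps. Setting this equal to supply: 755.5 - 1.5Ps = -95 + 4.8Ps, so Ps = 135.
Buyers pay Pb = 135 − 63 = 72; x' = -95 + 4.8·135 = 553.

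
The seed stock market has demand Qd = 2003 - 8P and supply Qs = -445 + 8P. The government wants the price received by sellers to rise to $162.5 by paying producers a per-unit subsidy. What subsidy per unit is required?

Required subsidy s = $19 per unit

At a seller price of 162.5, quantity supplied is -445 + 8·162.5 = 855.
Buyers absorb 855 only when they pay Pb with 2003 − 8·Pb = 855, i.e. Pb = 143.5.
s = Ps − Pb = 162.5 − 143.5 = 19.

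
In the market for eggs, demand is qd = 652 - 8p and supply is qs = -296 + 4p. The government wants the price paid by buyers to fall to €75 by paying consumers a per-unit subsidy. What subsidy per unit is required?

Required subsidy s = €12 per unit

At a buyer price of 75, quantity demanded is 652 − 8·75 = 52.
Sellers supply 52 only when they receive ps with -296 + 4·ps = 52, i.e. ps = 87.
s = ps − pb = 87 − 75 = 12.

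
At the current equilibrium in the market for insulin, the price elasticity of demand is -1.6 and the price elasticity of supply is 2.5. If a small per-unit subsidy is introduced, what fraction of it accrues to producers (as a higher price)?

For a small subsidy around the equilibrium, the benefit split depends on the relative slopes, which at a point are proportional to the elasticities.
Buyer share = εs/(εs + |εd|) = 2.5/(2.5 + 1.6) = 25/41; seller share = |εd|/(εs + |εd|) = 16/41.
So producers capture 16/41 of the subsidy.

Producer share = 16/41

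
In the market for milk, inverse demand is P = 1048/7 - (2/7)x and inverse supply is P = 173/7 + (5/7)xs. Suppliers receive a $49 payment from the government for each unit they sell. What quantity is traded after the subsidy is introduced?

Pre-subsidy: 1048/7 - (2/7)x = 173/7 + (5/7)x gives x* = 125 and P* = 114.
With the subsidy, sellers receive Ps = Pb + 49 for each unit, where Pb is the price buyers pay.
On the curves, Pb = 1048/7 - (2/7)x and Ps = 173/7 + (5/7)x; the wedge Ps − Pb = 49 gives 173/7 + (5/7)x − (1048/7 - (2/7)x) = 49, so x' = 174.
Then Pb = 1048/7 − (2/7)·174 = 100 and Ps = 173/7 + (5/7)·174 = 149.

x' = 174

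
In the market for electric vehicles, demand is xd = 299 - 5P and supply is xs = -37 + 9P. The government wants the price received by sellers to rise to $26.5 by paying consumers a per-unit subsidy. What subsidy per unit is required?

Required subsidy s = $7 per unit

At a seller price of 26.5, quantity supplied is -37 + 9·26.5 = 201.5.
Buyers absorb 201.5 only when they pay Pb with 299 − 5·Pb = 201.5, i.e. Pb = 19.5.
s = Ps − Pb = 26.5 − 19.5 = 7.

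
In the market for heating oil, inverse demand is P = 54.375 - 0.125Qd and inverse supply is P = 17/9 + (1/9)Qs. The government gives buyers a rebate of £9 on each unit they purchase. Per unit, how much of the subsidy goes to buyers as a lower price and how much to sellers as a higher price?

Pre-subsidy: 54.375 - 0.125Q = 17/9 + (1/9)Q gives Q* = 3779/17 and P* = 452/17.
With the rebate, buyers effectively pay Pb = Ps − 9, where Ps is the price sellers receive.
On the curves, Pb = 54.375 - 0.125Q and Ps = 17/9 + (1/9)Q; the wedge Ps − Pb = 9 gives 17/9 + (1/9)Q − (54.375 - 0.125Q) = 9, so Q' = 4427/17.
Then Pb = 54.375 − 0.125·(4427/17) = 371/17 and Ps = 17/9 + (1/9)·(4427/17) = 524/17.
Buyers' price falls by P* − Pb = 452/17 − 371/17 = 81/17; sellers' price rises by Ps − P* = 524/17 − 452/17 = 72/17.

Buyers gain 81/17 per unit; sellers gain 72/17 per unit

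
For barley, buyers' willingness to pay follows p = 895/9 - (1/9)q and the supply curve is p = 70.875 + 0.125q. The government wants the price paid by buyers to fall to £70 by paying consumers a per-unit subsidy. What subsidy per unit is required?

Required subsidy s = £34 per unit

At a buyer price of 70, quantity demanded is 895 − 9·70 = 265.
Sellers supply 265 only when they receive ps = 70.875 + 0.125·265 = 104.
s = ps − pb = 104 − 70 = 34.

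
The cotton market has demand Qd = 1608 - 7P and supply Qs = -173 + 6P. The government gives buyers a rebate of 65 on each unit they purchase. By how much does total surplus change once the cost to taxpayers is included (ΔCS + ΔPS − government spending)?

Net change in total surplus = -6825

Pre-subsidy: 1608 - 7P = -173 + 6P gives P* = 137, Q* = 649.
With the rebate, buyers effectively pay Pb = Ps − 65, where Ps is the price sellers receive.
Demand in terms of Ps becomes Qd = 1608 − 7(Ps − 65) = 2063 - 7Ps. Setting this equal to supply: 2063 - 7Ps = -173 + 6Ps, so Ps = 172.
Buyers pay Pb = 172 − 65 = 107; Q' = -173 + 6·172 = 859.
ΔCS = ½(649 + 859)(137 − 107) = 22620; ΔPS = ½(649 + 859)(172 − 137) = 26390.
Government spending = 65 × 859 = 55835.
Net change = 22620 + 26390 − 55835 = -6825. The loss equals the DWL triangle ½·65·210.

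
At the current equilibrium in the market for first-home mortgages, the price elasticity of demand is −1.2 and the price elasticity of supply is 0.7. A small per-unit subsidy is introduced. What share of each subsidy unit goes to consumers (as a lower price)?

For a small subsidy around the equilibrium, the benefit split depends on the relative slopes, which at a point are proportional to the elasticities.
Buyer share = εs/(εs + |εd|) = 0.7/(0.7 + 1.2) = 7/19; seller share = |εd|/(εs + |εd|) = 12/19.

Consumer share = 7/19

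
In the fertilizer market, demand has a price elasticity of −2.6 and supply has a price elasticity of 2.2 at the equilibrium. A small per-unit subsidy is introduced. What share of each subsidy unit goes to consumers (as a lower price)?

Consumer share = 11/24

For a small subsidy around the equilibrium, the benefit split depends on the relative slopes, which at a point are proportional to the elasticities.
Buyer share = εs/(εs + |εd|) = 2.2/(2.2 + 2.6) = 11/24; seller share = |εd|/(εs + |εd|) = 13/24.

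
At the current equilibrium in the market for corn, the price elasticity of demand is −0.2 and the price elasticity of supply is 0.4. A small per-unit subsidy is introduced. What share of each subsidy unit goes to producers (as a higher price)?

For a small subsidy around the equilibrium, the benefit split depends on the relative slopes, which at a point are proportional to the elasticities.
Buyer share = εs/(εs + |εd|) = 0.4/(0.4 + 0.2) = 2/3; seller share = |εd|/(εs + |εd|) = 1/3.
So producers capture 1/3 of the subsidy.

Producer share = 1/3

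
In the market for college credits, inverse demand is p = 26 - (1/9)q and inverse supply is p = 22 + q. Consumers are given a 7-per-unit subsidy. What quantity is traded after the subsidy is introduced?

q' = 9.9

Pre-subsidy: 26 - (1/9)q = 22 + q gives q* = 3.6 and p* = 25.6.
With the rebate, buyers effectively pay pb = ps − 7, where ps is the price sellers receive.
On the curves, pb = 26 - (1/9)q and ps = 22 + q; the wedge ps − pb = 7 gives 22 + q − (26 - (1/9)q) = 7, so q' = 9.9.
Then pb = 26 − (1/9)·9.9 = 24.9 and ps = 22 + 1·9.9 = 31.9.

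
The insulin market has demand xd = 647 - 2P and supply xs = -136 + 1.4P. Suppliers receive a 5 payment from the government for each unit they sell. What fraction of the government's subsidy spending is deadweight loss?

Pre-subsidy: 647 - 2P = -136 + 1.4P gives P* = 3915/17, x* = 3169/17.
With the subsidy, sellers receive Ps = Pb + 5 for each unit, where Pb is the price buyers pay.
Supply in terms of Pb becomes xs = -136 + 1.4(Pb + 5) = -129 + 1.4Pb. Setting this equal to demand: 647 - 2Pb = -129 + 1.4Pb, so Pb = 3880/17.
Sellers receive Ps = 3880/17 + 5 = 3965/17; x' = 647 − 2·(3880/17) = 3239/17.
ΔCS = ½(3169/17 + 3239/17)(3915/17 − 3880/17) = 112140/289; ΔPS = ½(3169/17 + 3239/17)(3965/17 − 3915/17) = 160200/289.
Government spending = 5 × 3239/17 = 16195/17.
DWL = ½ × 5 × (3239/17 − 3169/17) = 175/17; fraction = (175/17) / (16195/17) = 35/3239.

DWL / government spending = 35/3239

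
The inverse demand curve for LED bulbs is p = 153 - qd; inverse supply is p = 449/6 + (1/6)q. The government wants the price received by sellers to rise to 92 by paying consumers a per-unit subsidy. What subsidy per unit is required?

At a seller price of 92, quantity supplied is -449 + 6·92 = 103.
Buyers absorb 103 only when they pay pb = 153 − 1·103 = 50.
s = ps − pb = 92 − 50 = 42.

Required subsidy s = 42 per unit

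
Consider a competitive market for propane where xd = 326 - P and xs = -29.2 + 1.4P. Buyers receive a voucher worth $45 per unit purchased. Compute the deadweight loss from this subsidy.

Pre-subsidy: 326 - P = -29.2 + 1.4P gives P* = 148, x* = 178.
With the rebate, buyers effectively pay Pb = Ps − 45, where Ps is the price sellers receive.
Demand in terms of Ps becomes xd = 326 − 1(Ps − 45) = 371 - Ps. Setting this equal to supply: 371 - Ps = -29.2 + 1.4Ps, so Ps = 166.75.
Buyers pay Pb = 166.75 − 45 = 121.75; x' = -29.2 + 1.4·166.75 = 204.25.
The subsidy expands output by 204.25 − 178 = 26.25 past the efficient level; on those units the gap between marginal cost and willingness to pay runs from 0 up to 45.
DWL = ½ × 45 × 26.25 = 590.625.

Deadweight loss = $590.625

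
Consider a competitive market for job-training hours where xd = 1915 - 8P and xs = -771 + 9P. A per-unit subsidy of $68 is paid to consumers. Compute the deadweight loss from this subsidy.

Deadweight loss = $9792

Pre-subsidy: 1915 - 8P = -771 + 9P gives P* = 158, x* = 651.
With the rebate, buyers effectively pay Pb = Ps − 68, where Ps is the price sellers receive.
Demand in terms of Ps becomes xd = 1915 − 8(Ps − 68) = 2459 - 8Ps. Setting this equal to supply: 2459 - 8Ps = -771 + 9Ps, so Ps = 190.
Buyers pay Pb = 190 − 68 = 122; x' = -771 + 9·190 = 939.
The subsidy expands output by 939 − 651 = 288 past the efficient level; on those units the gap between marginal cost and willingness to pay runs from 0 up to 68.
DWL = ½ × 68 × 288 = 9792.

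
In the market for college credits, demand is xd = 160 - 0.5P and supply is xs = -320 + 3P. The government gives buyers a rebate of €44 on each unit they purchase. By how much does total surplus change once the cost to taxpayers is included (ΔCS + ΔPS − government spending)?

Pre-subsidy: 160 - 0.5P = -320 + 3P gives P* = 960/7, x* = 640/7.
With the rebate, buyers effectively pay Pb = Ps − 44, where Ps is the price sellers receive.
Demand in terms of Ps becomes xd = 160 − 0.5(Ps − 44) = 182 - 0.5Ps. Setting this equal to supply: 182 - 0.5Ps = -320 + 3Ps, so Ps = 1004/7.
Buyers pay Pb = 1004/7 − 44 = 696/7; x' = -320 + 3·(1004/7) = 772/7.
ΔCS = ½(640/7 + 772/7)(960/7 − 696/7) = 186384/49; ΔPS = ½(640/7 + 772/7)(1004/7 − 960/7) = 31064/49.
Government spending = 44 × 772/7 = 33968/7.
Net change = 186384/49 + 31064/49 − 33968/7 = -2904/7. The loss equals the DWL triangle ½·44·132/7.

Net change in total surplus = -2904/7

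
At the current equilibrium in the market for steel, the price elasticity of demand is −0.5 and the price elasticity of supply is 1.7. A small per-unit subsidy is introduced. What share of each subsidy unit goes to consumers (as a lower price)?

For a small subsidy around the equilibrium, the benefit split depends on the relative slopes, which at a point are proportional to the elasticities.
Buyer share = εs/(εs + |εd|) = 1.7/(1.7 + 0.5) = 17/22; seller share = |εd|/(εs + |εd|) = 5/22.

Consumer share = 17/22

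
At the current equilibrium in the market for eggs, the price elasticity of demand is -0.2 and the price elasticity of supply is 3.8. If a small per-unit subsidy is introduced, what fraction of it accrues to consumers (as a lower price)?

Consumer share = 0.95

For a small subsidy around the equilibrium, the benefit split depends on the relative slopes, which at a point are proportional to the elasticities.
Buyer share = εs/(εs + |εd|) = 3.8/(3.8 + 0.2) = 0.95; seller share = |εd|/(εs + |εd|) = 0.05.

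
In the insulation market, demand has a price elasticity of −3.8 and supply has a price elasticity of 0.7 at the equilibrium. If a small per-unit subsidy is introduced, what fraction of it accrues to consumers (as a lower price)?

Consumer share = 7/45

For a small subsidy around the equilibrium, the benefit split depends on the relative slopes, which at a point are proportional to the elasticities.
Buyer share = εs/(εs + |εd|) = 0.7/(0.7 + 3.8) = 7/45; seller share = |εd|/(εs + |εd|) = 38/45.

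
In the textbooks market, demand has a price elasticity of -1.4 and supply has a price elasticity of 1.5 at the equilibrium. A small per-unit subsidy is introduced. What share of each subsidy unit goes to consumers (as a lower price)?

Consumer share = 15/29

For a small subsidy around the equilibrium, the benefit split depends on the relative slopes, which at a point are proportional to the elasticities.
Buyer share = εs/(εs + |εd|) = 1.5/(1.5 + 1.4) = 15/29; seller share = |εd|/(εs + |εd|) = 14/29.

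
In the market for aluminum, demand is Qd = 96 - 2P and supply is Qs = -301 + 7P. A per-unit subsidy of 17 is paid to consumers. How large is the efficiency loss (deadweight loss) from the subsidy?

Pre-subsidy: 96 - 2P = -301 + 7P gives P* = 397/9, Q* = 70/9.
With the rebate, buyers effectively pay Pb = Ps − 17, where Ps is the price sellers receive.
Demand in terms of Ps becomes Qd = 96 − 2(Ps − 17) = 130 - 2Ps. Setting this equal to supply: 130 - 2Ps = -301 + 7Ps, so Ps = 431/9.
Buyers pay Pb = 431/9 − 17 = 278/9; Q' = -301 + 7·(431/9) = 308/9.
The subsidy expands output by 308/9 − 70/9 = 238/9 past the efficient level; on those units the gap between marginal cost and willingness to pay runs from 0 up to 17.
DWL = ½ × 17 × 238/9 = 2023/9.

Deadweight loss = 2023/9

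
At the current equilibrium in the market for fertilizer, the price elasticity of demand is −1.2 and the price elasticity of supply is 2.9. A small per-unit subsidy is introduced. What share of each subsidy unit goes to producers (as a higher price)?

For a small subsidy around the equilibrium, the benefit split depends on the relative slopes, which at a point are proportional to the elasticities.
Buyer share = εs/(εs + |εd|) = 2.9/(2.9 + 1.2) = 29/41; seller share = |εd|/(εs + |εd|) = 12/41.
So producers capture 12/41 of the subsidy.

Producer share = 12/41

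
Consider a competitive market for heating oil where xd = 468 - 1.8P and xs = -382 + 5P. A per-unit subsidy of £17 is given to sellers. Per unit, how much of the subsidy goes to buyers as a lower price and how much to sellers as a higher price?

Pre-subsidy: 468 - 1.8P = -382 + 5P gives P* = 125, x* = 243.
With the subsidy, sellers receive Ps = Pb + 17 for each unit, where Pb is the price buyers pay.
Supply in terms of Pb becomes xs = -382 + 5(Pb + 17) = -297 + 5Pb. Setting this equal to demand: 468 - 1.8Pb = -297 + 5Pb, so Pb = 112.5.
Sellers receive Ps = 112.5 + 17 = 129.5; x' = 468 − 1.8·112.5 = 265.5.
Buyers' price falls by P* − Pb = 125 − 112.5 = 12.5; sellers' price rises by Ps − P* = 129.5 − 125 = 4.5.

Buyers gain £12.5 per unit; sellers gain £4.5 per unit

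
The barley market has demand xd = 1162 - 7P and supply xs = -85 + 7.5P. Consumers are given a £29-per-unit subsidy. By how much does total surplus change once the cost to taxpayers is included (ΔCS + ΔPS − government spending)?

Pre-subsidy: 1162 - 7P = -85 + 7.5P gives P* = 86, x* = 560.
With the rebate, buyers effectively pay Pb = Ps − 29, where Ps is the price sellers receive.
Demand in terms of Ps becomes xd = 1162 − 7(Ps − 29) = 1365 - 7Ps. Setting this equal to supply: 1365 - 7Ps = -85 + 7.5Ps, so Ps = 100.
Buyers pay Pb = 100 − 29 = 71; x' = -85 + 7.5·100 = 665.
ΔCS = ½(560 + 665)(86 − 71) = 9187.5; ΔPS = ½(560 + 665)(100 − 86) = 8575.
Government spending = 29 × 665 = 19285.
Net change = 9187.5 + 8575 − 19285 = -1522.5. The loss equals the DWL triangle ½·29·105.

Net change in total surplus = -£1522.5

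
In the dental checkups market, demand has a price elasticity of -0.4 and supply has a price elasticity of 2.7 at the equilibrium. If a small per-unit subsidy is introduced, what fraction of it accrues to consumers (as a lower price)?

Consumer share = 27/31

For a small subsidy around the equilibrium, the benefit split depends on the relative slopes, which at a point are proportional to the elasticities.
Buyer share = εs/(εs + |εd|) = 2.7/(2.7 + 0.4) = 27/31; seller share = |εd|/(εs + |εd|) = 4/31.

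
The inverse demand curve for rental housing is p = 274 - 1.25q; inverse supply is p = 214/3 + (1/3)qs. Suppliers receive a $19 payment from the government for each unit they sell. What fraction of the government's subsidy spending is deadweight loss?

DWL / government spending = 3/70

Pre-subsidy: 274 - 1.25q = 214/3 + (1/3)q gives q* = 128 and p* = 114.
With the subsidy, sellers receive ps = pb + 19 for each unit, where pb is the price buyers pay.
On the curves, pb = 274 - 1.25q and ps = 214/3 + (1/3)q; the wedge ps − pb = 19 gives 214/3 + (1/3)q − (274 - 1.25q) = 19, so q' = 140.
Then pb = 274 − 1.25·140 = 99 and ps = 214/3 + (1/3)·140 = 118.
ΔCS = ½(128 + 140)(114 − 99) = 2010; ΔPS = ½(128 + 140)(118 − 114) = 536.
Government spending = 19 × 140 = 2660.
DWL = ½ × 19 × (140 − 128) = 114; fraction = 114 / 2660 = 3/70.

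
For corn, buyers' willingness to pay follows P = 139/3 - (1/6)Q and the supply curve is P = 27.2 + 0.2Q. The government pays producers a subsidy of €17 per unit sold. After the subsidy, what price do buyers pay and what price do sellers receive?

Buyers pay 329/11; sellers receive 516/11

Pre-subsidy: 139/3 - (1/6)Q = 27.2 + 0.2Q gives Q* = 574/11 and P* = 414/11.
With the subsidy, sellers receive Ps = Pb + 17 for each unit, where Pb is the price buyers pay.
On the curves, Pb = 139/3 - (1/6)Q and Ps = 27.2 + 0.2Q; the wedge Ps − Pb = 17 gives 27.2 + 0.2Q − (139/3 - (1/6)Q) = 17, so Q' = 1084/11.
Then Pb = 139/3 − (1/6)·(1084/11) = 329/11 and Ps = 27.2 + 0.2·(1084/11) = 516/11.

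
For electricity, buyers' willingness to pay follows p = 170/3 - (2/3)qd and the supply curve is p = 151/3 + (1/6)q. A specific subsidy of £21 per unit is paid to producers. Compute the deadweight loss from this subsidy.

Pre-subsidy: 170/3 - (2/3)q = 151/3 + (1/6)q gives q* = 7.6 and p* = 51.6.
With the subsidy, sellers receive ps = pb + 21 for each unit, where pb is the price buyers pay.
On the curves, pb = 170/3 - (2/3)q and ps = 151/3 + (1/6)q; the wedge ps − pb = 21 gives 151/3 + (1/6)q − (170/3 - (2/3)q) = 21, so q' = 32.8.
Then pb = 170/3 − (2/3)·32.8 = 34.8 and ps = 151/3 + (1/6)·32.8 = 55.8.
The subsidy expands output by 32.8 − 7.6 = 25.2 past the efficient level; on those units the gap between marginal cost and willingness to pay runs from 0 up to 21.
DWL = ½ × 21 × 25.2 = 264.6.

Deadweight loss = £264.6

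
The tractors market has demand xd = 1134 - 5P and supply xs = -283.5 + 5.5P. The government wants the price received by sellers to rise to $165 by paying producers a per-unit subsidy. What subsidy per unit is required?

Required subsidy s = $63 per unit

At a seller price of 165, quantity supplied is -283.5 + 5.5·165 = 624.
Buyers absorb 624 only when they pay Pb with 1134 − 5·Pb = 624, i.e. Pb = 102.
s = Ps − Pb = 165 − 102 = 63.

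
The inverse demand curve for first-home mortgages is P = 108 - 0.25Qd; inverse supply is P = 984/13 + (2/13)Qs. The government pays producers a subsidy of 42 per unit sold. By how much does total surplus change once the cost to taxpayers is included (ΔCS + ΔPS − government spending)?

Pre-subsidy: 108 - 0.25Q = 984/13 + (2/13)Q gives Q* = 80 and P* = 88.
With the subsidy, sellers receive Ps = Pb + 42 for each unit, where Pb is the price buyers pay.
On the curves, Pb = 108 - 0.25Q and Ps = 984/13 + (2/13)Q; the wedge Ps − Pb = 42 gives 984/13 + (2/13)Q − (108 - 0.25Q) = 42, so Q' = 184.
Then Pb = 108 − 0.25·184 = 62 and Ps = 984/13 + (2/13)·184 = 104.
ΔCS = ½(80 + 184)(88 − 62) = 3432; ΔPS = ½(80 + 184)(104 − 88) = 2112.
Government spending = 42 × 184 = 7728.
Net change = 3432 + 2112 − 7728 = -2184. The loss equals the DWL triangle ½·42·104.

Net change in total surplus = -2184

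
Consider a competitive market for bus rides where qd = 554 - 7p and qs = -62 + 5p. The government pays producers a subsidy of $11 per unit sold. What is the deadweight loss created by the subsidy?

Deadweight loss = 4235/24

Pre-subsidy: 554 - 7p = -62 + 5p gives p* = 154/3, q* = 584/3.
With the subsidy, sellers receive ps = pb + 11 for each unit, where pb is the price buyers pay.
Supply in terms of pb becomes qs = -62 + 5(pb + 11) = -7 + 5pb. Setting this equal to demand: 554 - 7pb = -7 + 5pb, so pb = 46.75.
Sellers receive ps = 46.75 + 11 = 57.75; q' = 554 − 7·46.75 = 226.75.
The subsidy expands output by 226.75 − 584/3 = 385/12 past the efficient level; on those units the gap between marginal cost and willingness to pay runs from 0 up to 11.
DWL = ½ × 11 × 385/12 = 4235/24.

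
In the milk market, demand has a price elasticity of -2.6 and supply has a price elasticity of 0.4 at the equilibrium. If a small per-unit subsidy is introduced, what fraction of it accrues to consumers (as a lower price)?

For a small subsidy around the equilibrium, the benefit split depends on the relative slopes, which at a point are proportional to the elasticities.
Buyer share = εs/(εs + |εd|) = 0.4/(0.4 + 2.6) = 2/15; seller share = |εd|/(εs + |εd|) = 13/15.

Consumer share = 2/15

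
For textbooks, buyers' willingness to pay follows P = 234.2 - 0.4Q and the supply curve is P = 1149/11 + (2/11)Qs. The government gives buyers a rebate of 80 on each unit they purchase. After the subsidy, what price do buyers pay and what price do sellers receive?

Buyers pay 90; sellers receive 170

Pre-subsidy: 234.2 - 0.4Q = 1149/11 + (2/11)Q gives Q* = 223 and P* = 145.
With the rebate, buyers effectively pay Pb = Ps − 80, where Ps is the price sellers receive.
On the curves, Pb = 234.2 - 0.4Q and Ps = 1149/11 + (2/11)Q; the wedge Ps − Pb = 80 gives 1149/11 + (2/11)Q − (234.2 - 0.4Q) = 80, so Q' = 360.5.
Then Pb = 234.2 − 0.4·360.5 = 90 and Ps = 1149/11 + (2/11)·360.5 = 170.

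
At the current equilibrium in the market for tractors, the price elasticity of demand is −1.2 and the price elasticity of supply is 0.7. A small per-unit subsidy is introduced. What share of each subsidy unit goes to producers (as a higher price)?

For a small subsidy around the equilibrium, the benefit split depends on the relative slopes, which at a point are proportional to the elasticities.
Buyer share = εs/(εs + |εd|) = 0.7/(0.7 + 1.2) = 7/19; seller share = |εd|/(εs + |εd|) = 12/19.
So producers capture 12/19 of the subsidy.

Producer share = 12/19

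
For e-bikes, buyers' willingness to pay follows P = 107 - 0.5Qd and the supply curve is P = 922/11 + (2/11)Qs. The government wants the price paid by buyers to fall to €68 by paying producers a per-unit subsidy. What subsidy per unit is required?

Required subsidy s = €30 per unit

At a buyer price of 68, quantity demanded is 214 − 2·68 = 78.
Sellers supply 78 only when they receive Ps = 922/11 + (2/11)·78 = 98.
s = Ps − Pb = 98 − 68 = 30.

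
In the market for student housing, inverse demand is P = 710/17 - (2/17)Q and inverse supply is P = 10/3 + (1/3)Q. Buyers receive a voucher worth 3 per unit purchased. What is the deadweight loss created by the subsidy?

Pre-subsidy: 710/17 - (2/17)Q = 10/3 + (1/3)Q gives Q* = 1960/23 and P* = 730/23.
With the rebate, buyers effectively pay Pb = Ps − 3, where Ps is the price sellers receive.
On the curves, Pb = 710/17 - (2/17)Q and Ps = 10/3 + (1/3)Q; the wedge Ps − Pb = 3 gives 10/3 + (1/3)Q − (710/17 - (2/17)Q) = 3, so Q' = 2113/23.
Then Pb = 710/17 − (2/17)·(2113/23) = 712/23 and Ps = 10/3 + (1/3)·(2113/23) = 781/23.
The subsidy expands output by 2113/23 − 1960/23 = 153/23 past the efficient level; on those units the gap between marginal cost and willingness to pay runs from 0 up to 3.
DWL = ½ × 3 × 153/23 = 459/46.

Deadweight loss = 459/46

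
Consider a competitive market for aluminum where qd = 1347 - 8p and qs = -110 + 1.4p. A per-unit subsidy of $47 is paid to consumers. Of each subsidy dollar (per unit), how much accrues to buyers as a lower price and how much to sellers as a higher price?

Pre-subsidy: 1347 - 8p = -110 + 1.4p gives p* = 155, q* = 107.
With the rebate, buyers effectively pay pb = ps − 47, where ps is the price sellers receive.
Demand in terms of ps becomes qd = 1347 − 8(ps − 47) = 1723 - 8ps. Setting this equal to supply: 1723 - 8ps = -110 + 1.4ps, so ps = 195.
Buyers pay pb = 195 − 47 = 148; q' = -110 + 1.4·195 = 163.
Buyers' price falls by p* − pb = 155 − 148 = 7; sellers' price rises by ps − p* = 195 − 155 = 40.

Buyers gain $7 per unit; sellers gain $40 per unit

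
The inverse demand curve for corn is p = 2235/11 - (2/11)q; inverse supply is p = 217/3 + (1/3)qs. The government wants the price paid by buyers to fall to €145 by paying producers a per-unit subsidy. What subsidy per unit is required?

At a buyer price of 145, quantity demanded is 1117.5 − 5.5·145 = 320.
Sellers supply 320 only when they receive ps = 217/3 + (1/3)·320 = 179.
s = ps − pb = 179 − 145 = 34.

Required subsidy s = €34 per unit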